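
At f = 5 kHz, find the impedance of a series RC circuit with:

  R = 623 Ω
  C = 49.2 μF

Step 1 — Angular frequency: ω = 2π·f = 2π·5000 = 3.142e+04 rad/s.
Step 2 — Component impedances:
  R: Z = R = 623 Ω
  C: Z = 1/(jωC) = -j/(ω·C) = 0 - j0.647 Ω
Step 3 — Series combination: Z_total = R + C = 623 - j0.647 Ω = 623∠-0.1° Ω.

Z = 623 - j0.647 Ω = 623∠-0.1° Ω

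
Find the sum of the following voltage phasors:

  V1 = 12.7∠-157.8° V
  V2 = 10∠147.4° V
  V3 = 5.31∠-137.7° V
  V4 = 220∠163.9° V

Step 1 — Convert each phasor to rectangular form:
  V1 = 12.7·(cos(-157.8°) + j·sin(-157.8°)) = -11.76 - j4.799 V
  V2 = 10·(cos(147.4°) + j·sin(147.4°)) = -8.425 + j5.388 V
  V3 = 5.31·(cos(-137.7°) + j·sin(-137.7°)) = -3.927 - j3.574 V
  V4 = 220·(cos(163.9°) + j·sin(163.9°)) = -211.4 + j61.01 V
Step 2 — Sum components: V_total = -235.5 + j58.02 V.
Step 3 — Convert to polar: |V_total| = 242.5 V, ∠V_total = 166.2°.

V_total = 242.5∠166.2° V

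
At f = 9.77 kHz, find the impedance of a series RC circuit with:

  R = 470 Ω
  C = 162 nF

Step 1 — Angular frequency: ω = 2π·f = 2π·9770 = 6.139e+04 rad/s.
Step 2 — Component impedances:
  R: Z = R = 470 Ω
  C: Z = 1/(jωC) = -j/(ω·C) = 0 - j100.6 Ω
Step 3 — Series combination: Z_total = R + C = 470 - j100.6 Ω = 480.6∠-12.1° Ω.

Z = 470 - j100.6 Ω = 480.6∠-12.1° Ω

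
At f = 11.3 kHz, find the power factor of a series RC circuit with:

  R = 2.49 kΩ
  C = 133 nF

Step 1 — Angular frequency: ω = 2π·f = 2π·1.13e+04 = 7.1e+04 rad/s.
Step 2 — Component impedances:
  R: Z = R = 2490 Ω
  C: Z = 1/(jωC) = -j/(ω·C) = 0 - j105.9 Ω
Step 3 — Series combination: Z_total = R + C = 2490 - j105.9 Ω = 2492∠-2.4° Ω.
Step 4 — Power factor: PF = cos(φ) = Re(Z)/|Z| = 2490/2492.3 = 0.9991.
Step 5 — Type: Im(Z) = -105.9 ⇒ leading (phase φ = -2.4°).

PF = 0.9991 (leading, φ = -2.4°)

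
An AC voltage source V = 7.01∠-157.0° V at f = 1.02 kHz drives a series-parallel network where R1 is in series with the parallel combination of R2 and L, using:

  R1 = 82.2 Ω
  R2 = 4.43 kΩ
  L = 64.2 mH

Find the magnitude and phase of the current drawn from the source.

Step 1 — Angular frequency: ω = 2π·f = 2π·1020 = 6409 rad/s.
Step 2 — Component impedances:
  R1: Z = R = 82.2 Ω
  R2: Z = R = 4430 Ω
  L: Z = jωL = j·6409·0.0642 = 0 + j411.4 Ω
Step 3 — Parallel branch: R2 || L = 1/(1/R2 + 1/L) = 37.89 + j407.9 Ω.
Step 4 — Series with R1: Z_total = R1 + (R2 || L) = 120.1 + j407.9 Ω = 425.2∠73.6° Ω.
Step 5 — Source phasor: V = 7.01∠-157.0° V = -6.453 - j2.739 V.
Step 6 — Ohm's law: I = V / Z_total = (-6.453 - j2.739) / (120.1 + j407.9) = -0.01046 + j0.01274 A.
Step 7 — Convert to polar: |I| = 0.01648 A, ∠I = 129.4°.

I = 0.01648∠129.4° A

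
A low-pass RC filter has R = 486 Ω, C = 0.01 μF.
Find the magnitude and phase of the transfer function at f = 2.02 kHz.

Step 1 — Angular frequency: ω = 2π·2020 = 1.269e+04 rad/s.
Step 2 — Transfer function: H(jω) = 1/(1 + jωRC).
Step 3 — Denominator: 1 + jωRC = 1 + j·1.269e+04·486·1e-08 = 1 + j0.06168.
Step 4 — H = 0.9962 - j0.06145.
Step 5 — Magnitude: |H| = 0.9981 (-0.0 dB); phase: φ = -3.5°.

|H| = 0.9981 (-0.0 dB), φ = -3.5°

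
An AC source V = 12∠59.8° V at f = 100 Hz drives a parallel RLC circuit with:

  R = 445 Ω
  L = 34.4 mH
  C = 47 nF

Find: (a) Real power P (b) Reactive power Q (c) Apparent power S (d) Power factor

Step 1 — Angular frequency: ω = 2π·f = 2π·100 = 628.3 rad/s.
Step 2 — Component impedances:
  R: Z = R = 445 Ω
  L: Z = jωL = j·628.3·0.0344 = 0 + j21.61 Ω
  C: Z = 1/(jωC) = -j/(ω·C) = 0 - j3.386e+04 Ω
Step 3 — Parallel combination: 1/Z_total = 1/R + 1/L + 1/C; Z_total = 1.049 + j21.58 Ω = 21.6∠87.2° Ω.
Step 4 — Source phasor: V = 12∠59.8° V = 6.036 + j10.37 V.
Step 5 — Current: I = V / Z = 0.4931 - j0.2558 A = 0.5555∠-27.4° A.
Step 6 — Complex power: S = V·I* = 0.3236 + j6.658 VA.
Step 7 — Real power: P = Re(S) = 0.3236 W.
Step 8 — Reactive power: Q = Im(S) = 6.658 VAR.
Step 9 — Apparent power: |S| = 6.666 VA.
Step 10 — Power factor: PF = P/|S| = 0.04854 (lagging).

(a) P = 0.3236 W  (b) Q = 6.658 VAR  (c) S = 6.666 VA  (d) PF = 0.04854 (lagging)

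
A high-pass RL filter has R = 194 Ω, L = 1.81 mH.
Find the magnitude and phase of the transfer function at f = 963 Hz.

Step 1 — Angular frequency: ω = 2π·963 = 6051 rad/s.
Step 2 — Transfer function: H(jω) = jωL/(R + jωL).
Step 3 — Numerator jωL = j·10.95; denominator R + jωL = 194 + j10.95.
Step 4 — H = 0.003177 + j0.05627.
Step 5 — Magnitude: |H| = 0.05636 (-25.0 dB); phase: φ = 86.8°.

|H| = 0.05636 (-25.0 dB), φ = 86.8°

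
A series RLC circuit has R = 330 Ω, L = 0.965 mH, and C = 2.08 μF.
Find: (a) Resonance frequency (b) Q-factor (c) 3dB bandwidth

Step 1 — Resonance: ω₀ = 1/√(LC) = 1/√(0.000965·2.08e-06) = 2.232e+04 rad/s.
Step 2 — f₀ = ω₀/(2π) = 3552 Hz.
Step 3 — Series Q: Q = ω₀L/R = 2.232e+04·0.000965/330 = 0.06527.
Step 4 — Bandwidth: Δω = ω₀/Q = 3.42e+05 rad/s; BW = Δω/(2π) = 5.443e+04 Hz.

(a) f₀ = 3552 Hz  (b) Q = 0.06527  (c) BW = 5.443e+04 Hz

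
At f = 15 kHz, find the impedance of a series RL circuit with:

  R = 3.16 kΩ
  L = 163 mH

Step 1 — Angular frequency: ω = 2π·f = 2π·1.5e+04 = 9.425e+04 rad/s.
Step 2 — Component impedances:
  R: Z = R = 3160 Ω
  L: Z = jωL = j·9.425e+04·0.163 = 0 + j1.536e+04 Ω
Step 3 — Series combination: Z_total = R + L = 3160 + j1.536e+04 Ω = 1.568e+04∠78.4° Ω.

Z = 3160 + j1.536e+04 Ω = 1.568e+04∠78.4° Ω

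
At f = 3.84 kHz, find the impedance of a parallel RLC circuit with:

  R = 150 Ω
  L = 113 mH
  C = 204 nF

Step 1 — Angular frequency: ω = 2π·f = 2π·3840 = 2.413e+04 rad/s.
Step 2 — Component impedances:
  R: Z = R = 150 Ω
  L: Z = jωL = j·2.413e+04·0.113 = 0 + j2726 Ω
  C: Z = 1/(jωC) = -j/(ω·C) = 0 - j203.2 Ω
Step 3 — Parallel combination: 1/Z_total = 1/R + 1/L + 1/C; Z_total = 102.3 - j69.87 Ω = 123.8∠-34.3° Ω.

Z = 102.3 - j69.87 Ω = 123.8∠-34.3° Ω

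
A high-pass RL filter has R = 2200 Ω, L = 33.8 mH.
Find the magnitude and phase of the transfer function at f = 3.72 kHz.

Step 1 — Angular frequency: ω = 2π·3720 = 2.337e+04 rad/s.
Step 2 — Transfer function: H(jω) = jωL/(R + jωL).
Step 3 — Numerator jωL = j·790; denominator R + jωL = 2200 + j790.
Step 4 — H = 0.1142 + j0.3181.
Step 5 — Magnitude: |H| = 0.338 (-9.4 dB); phase: φ = 70.2°.

|H| = 0.338 (-9.4 dB), φ = 70.2°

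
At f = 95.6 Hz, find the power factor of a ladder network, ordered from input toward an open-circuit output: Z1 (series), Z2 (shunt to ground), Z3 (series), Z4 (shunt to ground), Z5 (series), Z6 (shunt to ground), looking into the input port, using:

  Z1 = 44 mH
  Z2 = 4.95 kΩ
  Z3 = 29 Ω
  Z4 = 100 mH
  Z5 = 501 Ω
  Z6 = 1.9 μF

Step 1 — Angular frequency: ω = 2π·f = 2π·95.6 = 600.7 rad/s.
Step 2 — Component impedances:
  Z1: Z = jωL = j·600.7·0.044 = 0 + j26.43 Ω
  Z2: Z = R = 4950 Ω
  Z3: Z = R = 29 Ω
  Z4: Z = jωL = j·600.7·0.1 = 0 + j60.07 Ω
  Z5: Z = R = 501 Ω
  Z6: Z = 1/(jωC) = -j/(ω·C) = 0 - j876.2 Ω
Step 3 — Ladder network (open output): work backward from the far end, alternating series and parallel combinations. Z_in = 31.57 + j88.91 Ω = 94.35∠70.5° Ω.
Step 4 — Power factor: PF = cos(φ) = Re(Z)/|Z| = 31.57/94.35 = 0.3346.
Step 5 — Type: Im(Z) = 88.91 ⇒ lagging (phase φ = 70.5°).

PF = 0.3346 (lagging, φ = 70.5°)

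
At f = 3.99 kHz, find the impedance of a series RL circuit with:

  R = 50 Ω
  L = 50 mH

Step 1 — Angular frequency: ω = 2π·f = 2π·3990 = 2.507e+04 rad/s.
Step 2 — Component impedances:
  R: Z = R = 50 Ω
  L: Z = jωL = j·2.507e+04·0.05 = 0 + j1253 Ω
Step 3 — Series combination: Z_total = R + L = 50 + j1253 Ω = 1254∠87.7° Ω.

Z = 50 + j1253 Ω = 1254∠87.7° Ω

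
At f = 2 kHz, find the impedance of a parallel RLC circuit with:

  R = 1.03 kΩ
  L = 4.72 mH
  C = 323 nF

Step 1 — Angular frequency: ω = 2π·f = 2π·2000 = 1.257e+04 rad/s.
Step 2 — Component impedances:
  R: Z = R = 1030 Ω
  L: Z = jωL = j·1.257e+04·0.00472 = 0 + j59.31 Ω
  C: Z = 1/(jωC) = -j/(ω·C) = 0 - j246.4 Ω
Step 3 — Parallel combination: 1/Z_total = 1/R + 1/L + 1/C; Z_total = 5.891 + j77.67 Ω = 77.9∠85.7° Ω.

Z = 5.891 + j77.67 Ω = 77.9∠85.7° Ω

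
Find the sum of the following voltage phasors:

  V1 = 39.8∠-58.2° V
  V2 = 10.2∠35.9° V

Step 1 — Convert each phasor to rectangular form:
  V1 = 39.8·(cos(-58.2°) + j·sin(-58.2°)) = 20.97 - j33.83 V
  V2 = 10.2·(cos(35.9°) + j·sin(35.9°)) = 8.262 + j5.981 V
Step 2 — Sum components: V_total = 29.24 - j27.84 V.
Step 3 — Convert to polar: |V_total| = 40.37 V, ∠V_total = -43.6°.

V_total = 40.37∠-43.6° V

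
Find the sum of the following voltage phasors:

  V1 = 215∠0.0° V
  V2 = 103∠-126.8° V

Step 1 — Convert each phasor to rectangular form:
  V1 = 215·(cos(0.0°) + j·sin(0.0°)) = 215 V
  V2 = 103·(cos(-126.8°) + j·sin(-126.8°)) = -61.7 - j82.48 V
Step 2 — Sum components: V_total = 153.3 - j82.48 V.
Step 3 — Convert to polar: |V_total| = 174.1 V, ∠V_total = -28.3°.

V_total = 174.1∠-28.3° V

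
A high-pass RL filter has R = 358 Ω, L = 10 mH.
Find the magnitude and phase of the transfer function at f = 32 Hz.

Step 1 — Angular frequency: ω = 2π·32 = 201.1 rad/s.
Step 2 — Transfer function: H(jω) = jωL/(R + jωL).
Step 3 — Numerator jωL = j·2.011; denominator R + jωL = 358 + j2.011.
Step 4 — H = 3.154e-05 + j0.005616.
Step 5 — Magnitude: |H| = 0.005616 (-45.0 dB); phase: φ = 89.7°.

|H| = 0.005616 (-45.0 dB), φ = 89.7°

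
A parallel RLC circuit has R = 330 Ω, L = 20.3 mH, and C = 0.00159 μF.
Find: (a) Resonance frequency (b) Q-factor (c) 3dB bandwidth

Step 1 — Resonance: ω₀ = 1/√(LC) = 1/√(0.0203·1.59e-09) = 1.76e+05 rad/s.
Step 2 — f₀ = ω₀/(2π) = 2.801e+04 Hz.
Step 3 — Parallel Q: Q = R/(ω₀L) = 330/(1.76e+05·0.0203) = 0.09236.
Step 4 — Bandwidth: Δω = ω₀/Q = 1.906e+06 rad/s; BW = Δω/(2π) = 3.033e+05 Hz.

(a) f₀ = 2.801e+04 Hz  (b) Q = 0.09236  (c) BW = 3.033e+05 Hz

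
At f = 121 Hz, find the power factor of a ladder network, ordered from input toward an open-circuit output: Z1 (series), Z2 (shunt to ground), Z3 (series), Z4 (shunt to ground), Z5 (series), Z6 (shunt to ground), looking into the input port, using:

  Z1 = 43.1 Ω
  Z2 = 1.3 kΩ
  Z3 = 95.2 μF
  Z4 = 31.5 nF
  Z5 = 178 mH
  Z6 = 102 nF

Step 1 — Angular frequency: ω = 2π·f = 2π·121 = 760.3 rad/s.
Step 2 — Component impedances:
  Z1: Z = R = 43.1 Ω
  Z2: Z = R = 1300 Ω
  Z3: Z = 1/(jωC) = -j/(ω·C) = 0 - j13.82 Ω
  Z4: Z = 1/(jωC) = -j/(ω·C) = 0 - j4.176e+04 Ω
  Z5: Z = jωL = j·760.3·0.178 = 0 + j135.3 Ω
  Z6: Z = 1/(jωC) = -j/(ω·C) = 0 - j1.29e+04 Ω
Step 3 — Ladder network (open output): work backward from the far end, alternating series and parallel combinations. Z_in = 1321 - j169.7 Ω = 1331∠-7.3° Ω.
Step 4 — Power factor: PF = cos(φ) = Re(Z)/|Z| = 1320.56/1331.42 = 0.9918.
Step 5 — Type: Im(Z) = -169.7 ⇒ leading (phase φ = -7.3°).

PF = 0.9918 (leading, φ = -7.3°)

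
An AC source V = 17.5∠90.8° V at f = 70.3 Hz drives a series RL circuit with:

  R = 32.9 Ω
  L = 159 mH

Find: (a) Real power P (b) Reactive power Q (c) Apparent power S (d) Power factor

Step 1 — Angular frequency: ω = 2π·f = 2π·70.3 = 441.7 rad/s.
Step 2 — Component impedances:
  R: Z = R = 32.9 Ω
  L: Z = jωL = j·441.7·0.159 = 0 + j70.23 Ω
Step 3 — Series combination: Z_total = R + L = 32.9 + j70.23 Ω = 77.56∠64.9° Ω.
Step 4 — Source phasor: V = 17.5∠90.8° V = -0.2443 + j17.5 V.
Step 5 — Current: I = V / Z = 0.203 + j0.09856 A = 0.2256∠25.9° A.
Step 6 — Complex power: S = V·I* = 1.675 + j3.576 VA.
Step 7 — Real power: P = Re(S) = 1.675 W.
Step 8 — Reactive power: Q = Im(S) = 3.576 VAR.
Step 9 — Apparent power: |S| = 3.949 VA.
Step 10 — Power factor: PF = P/|S| = 0.4242 (lagging).

(a) P = 1.675 W  (b) Q = 3.576 VAR  (c) S = 3.949 VA  (d) PF = 0.4242 (lagging)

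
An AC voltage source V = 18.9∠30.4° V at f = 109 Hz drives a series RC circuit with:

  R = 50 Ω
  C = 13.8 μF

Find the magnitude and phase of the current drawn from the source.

Step 1 — Angular frequency: ω = 2π·f = 2π·109 = 684.9 rad/s.
Step 2 — Component impedances:
  R: Z = R = 50 Ω
  C: Z = 1/(jωC) = -j/(ω·C) = 0 - j105.8 Ω
Step 3 — Series combination: Z_total = R + C = 50 - j105.8 Ω = 117∠-64.7° Ω.
Step 4 — Source phasor: V = 18.9∠30.4° V = 16.3 + j9.564 V.
Step 5 — Ohm's law: I = V / Z_total = (16.3 + j9.564) / (50 - j105.8) = -0.01437 + j0.1609 A.
Step 6 — Convert to polar: |I| = 0.1615 A, ∠I = 95.1°.

I = 0.1615∠95.1° A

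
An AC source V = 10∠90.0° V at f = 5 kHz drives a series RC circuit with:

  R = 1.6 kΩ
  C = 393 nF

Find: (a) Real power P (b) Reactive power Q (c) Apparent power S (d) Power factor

Step 1 — Angular frequency: ω = 2π·f = 2π·5000 = 3.142e+04 rad/s.
Step 2 — Component impedances:
  R: Z = R = 1600 Ω
  C: Z = 1/(jωC) = -j/(ω·C) = 0 - j80.99 Ω
Step 3 — Series combination: Z_total = R + C = 1600 - j80.99 Ω = 1602∠-2.9° Ω.
Step 4 — Source phasor: V = 10∠90.0° V = 0 + j10 V.
Step 5 — Current: I = V / Z = -0.0003156 + j0.006234 A = 0.006242∠92.9° A.
Step 6 — Complex power: S = V·I* = 0.06234 - j0.003156 VA.
Step 7 — Real power: P = Re(S) = 0.06234 W.
Step 8 — Reactive power: Q = Im(S) = -0.003156 VAR.
Step 9 — Apparent power: |S| = 0.06242 VA.
Step 10 — Power factor: PF = P/|S| = 0.9987 (leading).

(a) P = 0.06234 W  (b) Q = -0.003156 VAR  (c) S = 0.06242 VA  (d) PF = 0.9987 (leading)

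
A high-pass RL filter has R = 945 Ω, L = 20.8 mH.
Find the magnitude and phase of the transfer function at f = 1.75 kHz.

Step 1 — Angular frequency: ω = 2π·1750 = 1.1e+04 rad/s.
Step 2 — Transfer function: H(jω) = jωL/(R + jωL).
Step 3 — Numerator jωL = j·228.7; denominator R + jωL = 945 + j228.7.
Step 4 — H = 0.05533 + j0.2286.
Step 5 — Magnitude: |H| = 0.2352 (-12.6 dB); phase: φ = 76.4°.

|H| = 0.2352 (-12.6 dB), φ = 76.4°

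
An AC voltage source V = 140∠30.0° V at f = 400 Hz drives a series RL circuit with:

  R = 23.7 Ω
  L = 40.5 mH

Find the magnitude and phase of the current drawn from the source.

Step 1 — Angular frequency: ω = 2π·f = 2π·400 = 2513 rad/s.
Step 2 — Component impedances:
  R: Z = R = 23.7 Ω
  L: Z = jωL = j·2513·0.0405 = 0 + j101.8 Ω
Step 3 — Series combination: Z_total = R + L = 23.7 + j101.8 Ω = 104.5∠76.9° Ω.
Step 4 — Source phasor: V = 140∠30.0° V = 121.2 + j70 V.
Step 5 — Ohm's law: I = V / Z_total = (121.2 + j70) / (23.7 + j101.8) = 0.9154 - j0.978 A.
Step 6 — Convert to polar: |I| = 1.34 A, ∠I = -46.9°.

I = 1.34∠-46.9° A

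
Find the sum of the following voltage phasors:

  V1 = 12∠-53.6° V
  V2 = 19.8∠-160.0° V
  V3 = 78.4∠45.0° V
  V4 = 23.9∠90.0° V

Step 1 — Convert each phasor to rectangular form:
  V1 = 12·(cos(-53.6°) + j·sin(-53.6°)) = 7.121 - j9.659 V
  V2 = 19.8·(cos(-160.0°) + j·sin(-160.0°)) = -18.61 - j6.772 V
  V3 = 78.4·(cos(45.0°) + j·sin(45.0°)) = 55.44 + j55.44 V
  V4 = 23.9·(cos(90.0°) + j·sin(90.0°)) = 0 + j23.9 V
Step 2 — Sum components: V_total = 43.95 + j62.91 V.
Step 3 — Convert to polar: |V_total| = 76.74 V, ∠V_total = 55.1°.

V_total = 76.74∠55.1° V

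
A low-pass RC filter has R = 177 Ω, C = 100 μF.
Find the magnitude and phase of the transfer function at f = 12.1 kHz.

Step 1 — Angular frequency: ω = 2π·1.21e+04 = 7.603e+04 rad/s.
Step 2 — Transfer function: H(jω) = 1/(1 + jωRC).
Step 3 — Denominator: 1 + jωRC = 1 + j·7.603e+04·177·0.0001 = 1 + j1346.
Step 4 — H = 5.522e-07 - j0.0007431.
Step 5 — Magnitude: |H| = 0.0007431 (-62.6 dB); phase: φ = -90.0°.

|H| = 0.0007431 (-62.6 dB), φ = -90.0°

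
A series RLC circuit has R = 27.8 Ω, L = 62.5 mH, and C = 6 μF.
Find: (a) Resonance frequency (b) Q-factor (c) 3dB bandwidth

Step 1 — Resonance: ω₀ = 1/√(LC) = 1/√(0.0625·6e-06) = 1633 rad/s.
Step 2 — f₀ = ω₀/(2π) = 259.9 Hz.
Step 3 — Series Q: Q = ω₀L/R = 1633·0.0625/27.8 = 3.671.
Step 4 — Bandwidth: Δω = ω₀/Q = 444.8 rad/s; BW = Δω/(2π) = 70.79 Hz.

(a) f₀ = 259.9 Hz  (b) Q = 3.671  (c) BW = 70.79 Hz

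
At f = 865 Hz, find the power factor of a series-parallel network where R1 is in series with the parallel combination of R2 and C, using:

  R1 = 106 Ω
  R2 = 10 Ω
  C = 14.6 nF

Step 1 — Angular frequency: ω = 2π·f = 2π·865 = 5435 rad/s.
Step 2 — Component impedances:
  R1: Z = R = 106 Ω
  R2: Z = R = 10 Ω
  C: Z = 1/(jωC) = -j/(ω·C) = 0 - j1.26e+04 Ω
Step 3 — Parallel branch: R2 || C = 1/(1/R2 + 1/C) = 10 - j0.007935 Ω.
Step 4 — Series with R1: Z_total = R1 + (R2 || C) = 116 - j0.007935 Ω = 116∠-0.0° Ω.
Step 5 — Power factor: PF = cos(φ) = Re(Z)/|Z| = 116/116 = 1.
Step 6 — Type: Im(Z) = -0.007935 ⇒ leading (phase φ = -0.0°).

PF = 1 (leading, φ = -0.0°)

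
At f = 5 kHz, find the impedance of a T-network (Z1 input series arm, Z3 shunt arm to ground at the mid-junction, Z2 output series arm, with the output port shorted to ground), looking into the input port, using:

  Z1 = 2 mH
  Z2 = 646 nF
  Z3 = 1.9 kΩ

Step 1 — Angular frequency: ω = 2π·f = 2π·5000 = 3.142e+04 rad/s.
Step 2 — Component impedances:
  Z1: Z = jωL = j·3.142e+04·0.002 = 0 + j62.83 Ω
  Z2: Z = 1/(jωC) = -j/(ω·C) = 0 - j49.27 Ω
  Z3: Z = R = 1900 Ω
Step 3 — With the output port shorted to ground, the output series arm Z2 runs from the junction to ground; the shunt arm Z3 also runs from the junction to ground. They appear in parallel: Z3 || Z2 = 1.277 - j49.24 Ω.
Step 4 — Series with input arm Z1: Z_in = Z1 + (Z3 || Z2) = 1.277 + j13.59 Ω = 13.65∠84.6° Ω.

Z = 1.277 + j13.59 Ω = 13.65∠84.6° Ω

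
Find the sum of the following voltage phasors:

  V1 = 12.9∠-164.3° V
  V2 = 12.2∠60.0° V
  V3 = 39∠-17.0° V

Step 1 — Convert each phasor to rectangular form:
  V1 = 12.9·(cos(-164.3°) + j·sin(-164.3°)) = -12.42 - j3.491 V
  V2 = 12.2·(cos(60.0°) + j·sin(60.0°)) = 6.1 + j10.57 V
  V3 = 39·(cos(-17.0°) + j·sin(-17.0°)) = 37.3 - j11.4 V
Step 2 — Sum components: V_total = 30.98 - j4.328 V.
Step 3 — Convert to polar: |V_total| = 31.28 V, ∠V_total = -8.0°.

V_total = 31.28∠-8.0° V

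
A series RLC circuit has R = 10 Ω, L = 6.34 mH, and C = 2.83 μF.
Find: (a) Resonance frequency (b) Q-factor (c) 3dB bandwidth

Step 1 — Resonance condition Im(Z)=0 gives ω₀ = 1/√(LC).
Step 2 — ω₀ = 1/√(0.00634·2.83e-06) = 7466 rad/s.
Step 3 — f₀ = ω₀/(2π) = 1188 Hz.
Step 4 — Series Q: Q = ω₀L/R = 7466·0.00634/10 = 4.733.
Step 5 — 3dB bandwidth: Δω = ω₀/Q = 1577 rad/s; BW = Δω/(2π) = 251 Hz.

(a) f₀ = 1188 Hz  (b) Q = 4.733  (c) BW = 251 Hz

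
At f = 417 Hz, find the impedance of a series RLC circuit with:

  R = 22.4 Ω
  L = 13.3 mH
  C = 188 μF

Step 1 — Angular frequency: ω = 2π·f = 2π·417 = 2620 rad/s.
Step 2 — Component impedances:
  R: Z = R = 22.4 Ω
  L: Z = jωL = j·2620·0.0133 = 0 + j34.85 Ω
  C: Z = 1/(jωC) = -j/(ω·C) = 0 - j2.03 Ω
Step 3 — Series combination: Z_total = R + L + C = 22.4 + j32.82 Ω = 39.73∠55.7° Ω.

Z = 22.4 + j32.82 Ω = 39.73∠55.7° Ω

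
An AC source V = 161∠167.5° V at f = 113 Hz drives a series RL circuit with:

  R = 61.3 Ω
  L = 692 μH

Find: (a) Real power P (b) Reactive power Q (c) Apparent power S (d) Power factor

Step 1 — Angular frequency: ω = 2π·f = 2π·113 = 710 rad/s.
Step 2 — Component impedances:
  R: Z = R = 61.3 Ω
  L: Z = jωL = j·710·0.000692 = 0 + j0.4913 Ω
Step 3 — Series combination: Z_total = R + L = 61.3 + j0.4913 Ω = 61.3∠0.5° Ω.
Step 4 — Source phasor: V = 161∠167.5° V = -157.2 + j34.85 V.
Step 5 — Current: I = V / Z = -2.559 + j0.589 A = 2.626∠167.0° A.
Step 6 — Complex power: S = V·I* = 422.8 + j3.389 VA.
Step 7 — Real power: P = Re(S) = 422.8 W.
Step 8 — Reactive power: Q = Im(S) = 3.389 VAR.
Step 9 — Apparent power: |S| = 422.8 VA.
Step 10 — Power factor: PF = P/|S| = 1 (lagging).

(a) P = 422.8 W  (b) Q = 3.389 VAR  (c) S = 422.8 VA  (d) PF = 1 (lagging)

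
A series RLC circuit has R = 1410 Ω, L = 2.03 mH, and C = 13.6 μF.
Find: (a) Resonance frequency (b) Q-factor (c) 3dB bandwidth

Step 1 — Resonance condition Im(Z)=0 gives ω₀ = 1/√(LC).
Step 2 — ω₀ = 1/√(0.00203·1.36e-05) = 6018 rad/s.
Step 3 — f₀ = ω₀/(2π) = 957.9 Hz.
Step 4 — Series Q: Q = ω₀L/R = 6018·0.00203/1410 = 0.008665.
Step 5 — 3dB bandwidth: Δω = ω₀/Q = 6.946e+05 rad/s; BW = Δω/(2π) = 1.105e+05 Hz.

(a) f₀ = 957.9 Hz  (b) Q = 0.008665  (c) BW = 1.105e+05 Hz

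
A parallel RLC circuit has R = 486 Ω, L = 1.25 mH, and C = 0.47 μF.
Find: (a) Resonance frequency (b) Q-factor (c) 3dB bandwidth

Step 1 — Resonance: ω₀ = 1/√(LC) = 1/√(0.00125·4.7e-07) = 4.126e+04 rad/s.
Step 2 — f₀ = ω₀/(2π) = 6566 Hz.
Step 3 — Parallel Q: Q = R/(ω₀L) = 486/(4.126e+04·0.00125) = 9.424.
Step 4 — Bandwidth: Δω = ω₀/Q = 4378 rad/s; BW = Δω/(2π) = 696.8 Hz.

(a) f₀ = 6566 Hz  (b) Q = 9.424  (c) BW = 696.8 Hz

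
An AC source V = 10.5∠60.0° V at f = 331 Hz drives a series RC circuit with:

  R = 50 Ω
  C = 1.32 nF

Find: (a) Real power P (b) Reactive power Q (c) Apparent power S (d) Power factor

Step 1 — Angular frequency: ω = 2π·f = 2π·331 = 2080 rad/s.
Step 2 — Component impedances:
  R: Z = R = 50 Ω
  C: Z = 1/(jωC) = -j/(ω·C) = 0 - j3.643e+05 Ω
Step 3 — Series combination: Z_total = R + C = 50 - j3.643e+05 Ω = 3.643e+05∠-90.0° Ω.
Step 4 — Source phasor: V = 10.5∠60.0° V = 5.25 + j9.093 V.
Step 5 — Current: I = V / Z = -2.496e-05 + j1.442e-05 A = 2.883e-05∠150.0° A.
Step 6 — Complex power: S = V·I* = 4.154e-08 - j0.0003027 VA.
Step 7 — Real power: P = Re(S) = 4.154e-08 W.
Step 8 — Reactive power: Q = Im(S) = -0.0003027 VAR.
Step 9 — Apparent power: |S| = 0.0003027 VA.
Step 10 — Power factor: PF = P/|S| = 0.0001373 (leading).

(a) P = 4.154e-08 W  (b) Q = -0.0003027 VAR  (c) S = 0.0003027 VA  (d) PF = 0.0001373 (leading)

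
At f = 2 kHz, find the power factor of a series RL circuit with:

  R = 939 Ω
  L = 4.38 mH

Step 1 — Angular frequency: ω = 2π·f = 2π·2000 = 1.257e+04 rad/s.
Step 2 — Component impedances:
  R: Z = R = 939 Ω
  L: Z = jωL = j·1.257e+04·0.00438 = 0 + j55.04 Ω
Step 3 — Series combination: Z_total = R + L = 939 + j55.04 Ω = 940.6∠3.4° Ω.
Step 4 — Power factor: PF = cos(φ) = Re(Z)/|Z| = 939/940.6 = 0.9983.
Step 5 — Type: Im(Z) = 55.04 ⇒ lagging (phase φ = 3.4°).

PF = 0.9983 (lagging, φ = 3.4°)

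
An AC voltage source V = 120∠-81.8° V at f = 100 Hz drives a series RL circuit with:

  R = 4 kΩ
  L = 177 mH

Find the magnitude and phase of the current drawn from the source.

Step 1 — Angular frequency: ω = 2π·f = 2π·100 = 628.3 rad/s.
Step 2 — Component impedances:
  R: Z = R = 4000 Ω
  L: Z = jωL = j·628.3·0.177 = 0 + j111.2 Ω
Step 3 — Series combination: Z_total = R + L = 4000 + j111.2 Ω = 4002∠1.6° Ω.
Step 4 — Source phasor: V = 120∠-81.8° V = 17.12 - j118.8 V.
Step 5 — Ohm's law: I = V / Z_total = (17.12 - j118.8) / (4000 + j111.2) = 0.003451 - j0.02979 A.
Step 6 — Convert to polar: |I| = 0.02999 A, ∠I = -83.4°.

I = 0.02999∠-83.4° A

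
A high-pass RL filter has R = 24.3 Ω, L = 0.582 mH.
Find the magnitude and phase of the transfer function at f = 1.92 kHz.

Step 1 — Angular frequency: ω = 2π·1920 = 1.206e+04 rad/s.
Step 2 — Transfer function: H(jω) = jωL/(R + jωL).
Step 3 — Numerator jωL = j·7.021; denominator R + jωL = 24.3 + j7.021.
Step 4 — H = 0.07705 + j0.2667.
Step 5 — Magnitude: |H| = 0.2776 (-11.1 dB); phase: φ = 73.9°.

|H| = 0.2776 (-11.1 dB), φ = 73.9°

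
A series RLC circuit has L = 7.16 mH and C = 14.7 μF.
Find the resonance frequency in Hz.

Step 1 — Resonance condition Im(Z)=0 gives ω₀ = 1/√(LC).
Step 2 — ω₀ = 1/√(0.00716·1.47e-05) = 3082 rad/s.
Step 3 — f₀ = ω₀/(2π) = 490.6 Hz.

f₀ = 490.6 Hz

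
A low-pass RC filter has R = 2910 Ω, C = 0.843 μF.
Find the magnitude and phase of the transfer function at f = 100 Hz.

Step 1 — Angular frequency: ω = 2π·100 = 628.3 rad/s.
Step 2 — Transfer function: H(jω) = 1/(1 + jωRC).
Step 3 — Denominator: 1 + jωRC = 1 + j·628.3·2910·8.43e-07 = 1 + j1.541.
Step 4 — H = 0.2962 - j0.4566.
Step 5 — Magnitude: |H| = 0.5443 (-5.3 dB); phase: φ = -57.0°.

|H| = 0.5443 (-5.3 dB), φ = -57.0°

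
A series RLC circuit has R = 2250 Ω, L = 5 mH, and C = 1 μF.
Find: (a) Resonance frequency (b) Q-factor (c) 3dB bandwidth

Step 1 — Resonance: ω₀ = 1/√(LC) = 1/√(0.005·1e-06) = 1.414e+04 rad/s.
Step 2 — f₀ = ω₀/(2π) = 2251 Hz.
Step 3 — Series Q: Q = ω₀L/R = 1.414e+04·0.005/2250 = 0.03143.
Step 4 — Bandwidth: Δω = ω₀/Q = 4.5e+05 rad/s; BW = Δω/(2π) = 7.162e+04 Hz.

(a) f₀ = 2251 Hz  (b) Q = 0.03143  (c) BW = 7.162e+04 Hz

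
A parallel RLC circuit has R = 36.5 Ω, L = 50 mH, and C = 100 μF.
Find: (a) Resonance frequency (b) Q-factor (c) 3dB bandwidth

Step 1 — Resonance: ω₀ = 1/√(LC) = 1/√(0.05·0.0001) = 447.2 rad/s.
Step 2 — f₀ = ω₀/(2π) = 71.18 Hz.
Step 3 — Parallel Q: Q = R/(ω₀L) = 36.5/(447.2·0.05) = 1.632.
Step 4 — Bandwidth: Δω = ω₀/Q = 274 rad/s; BW = Δω/(2π) = 43.6 Hz.

(a) f₀ = 71.18 Hz  (b) Q = 1.632  (c) BW = 43.6 Hz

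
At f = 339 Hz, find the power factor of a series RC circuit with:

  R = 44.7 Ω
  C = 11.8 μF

Step 1 — Angular frequency: ω = 2π·f = 2π·339 = 2130 rad/s.
Step 2 — Component impedances:
  R: Z = R = 44.7 Ω
  C: Z = 1/(jωC) = -j/(ω·C) = 0 - j39.79 Ω
Step 3 — Series combination: Z_total = R + C = 44.7 - j39.79 Ω = 59.84∠-41.7° Ω.
Step 4 — Power factor: PF = cos(φ) = Re(Z)/|Z| = 44.7/59.84 = 0.747.
Step 5 — Type: Im(Z) = -39.79 ⇒ leading (phase φ = -41.7°).

PF = 0.747 (leading, φ = -41.7°)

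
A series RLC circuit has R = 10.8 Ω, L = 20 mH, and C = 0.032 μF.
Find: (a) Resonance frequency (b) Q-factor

Step 1 — Resonance condition Im(Z)=0 gives ω₀ = 1/√(LC).
Step 2 — ω₀ = 1/√(0.02·3.2e-08) = 3.953e+04 rad/s.
Step 3 — f₀ = ω₀/(2π) = 6291 Hz.
Step 4 — Series Q: Q = ω₀L/R = 3.953e+04·0.02/10.8 = 73.2.

(a) f₀ = 6291 Hz  (b) Q = 73.2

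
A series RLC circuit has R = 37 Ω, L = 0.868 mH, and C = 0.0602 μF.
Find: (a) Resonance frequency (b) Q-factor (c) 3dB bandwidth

Step 1 — Resonance: ω₀ = 1/√(LC) = 1/√(0.000868·6.02e-08) = 1.383e+05 rad/s.
Step 2 — f₀ = ω₀/(2π) = 2.202e+04 Hz.
Step 3 — Series Q: Q = ω₀L/R = 1.383e+05·0.000868/37 = 3.245.
Step 4 — Bandwidth: Δω = ω₀/Q = 4.263e+04 rad/s; BW = Δω/(2π) = 6784 Hz.

(a) f₀ = 2.202e+04 Hz  (b) Q = 3.245  (c) BW = 6784 Hz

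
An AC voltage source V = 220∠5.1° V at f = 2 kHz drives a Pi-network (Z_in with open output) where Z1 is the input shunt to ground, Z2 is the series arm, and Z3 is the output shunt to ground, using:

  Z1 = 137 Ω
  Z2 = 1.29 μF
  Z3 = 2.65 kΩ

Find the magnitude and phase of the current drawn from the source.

Step 1 — Angular frequency: ω = 2π·f = 2π·2000 = 1.257e+04 rad/s.
Step 2 — Component impedances:
  Z1: Z = R = 137 Ω
  Z2: Z = 1/(jωC) = -j/(ω·C) = 0 - j61.69 Ω
  Z3: Z = R = 2650 Ω
Step 3 — With open output, the series arm Z2 and the output shunt Z3 appear in series to ground: Z2 + Z3 = 2650 - j61.69 Ω.
Step 4 — Parallel with input shunt Z1: Z_in = Z1 || (Z2 + Z3) = 130.3 - j0.149 Ω = 130.3∠-0.1° Ω.
Step 5 — Source phasor: V = 220∠5.1° V = 219.1 + j19.56 V.
Step 6 — Ohm's law: I = V / Z_total = (219.1 + j19.56) / (130.3 - j0.149) = 1.682 + j0.152 A.
Step 7 — Convert to polar: |I| = 1.689 A, ∠I = 5.2°.

I = 1.689∠5.2° A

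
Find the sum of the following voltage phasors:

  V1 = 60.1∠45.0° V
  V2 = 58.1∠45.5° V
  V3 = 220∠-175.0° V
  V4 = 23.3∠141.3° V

Step 1 — Convert each phasor to rectangular form:
  V1 = 60.1·(cos(45.0°) + j·sin(45.0°)) = 42.5 + j42.5 V
  V2 = 58.1·(cos(45.5°) + j·sin(45.5°)) = 40.72 + j41.44 V
  V3 = 220·(cos(-175.0°) + j·sin(-175.0°)) = -219.2 - j19.17 V
  V4 = 23.3·(cos(141.3°) + j·sin(141.3°)) = -18.18 + j14.57 V
Step 2 — Sum components: V_total = -154.1 + j79.33 V.
Step 3 — Convert to polar: |V_total| = 173.3 V, ∠V_total = 152.8°.

V_total = 173.3∠152.8° V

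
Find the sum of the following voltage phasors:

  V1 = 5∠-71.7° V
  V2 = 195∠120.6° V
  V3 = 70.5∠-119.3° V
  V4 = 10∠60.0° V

Step 1 — Convert each phasor to rectangular form:
  V1 = 5·(cos(-71.7°) + j·sin(-71.7°)) = 1.57 - j4.747 V
  V2 = 195·(cos(120.6°) + j·sin(120.6°)) = -99.26 + j167.8 V
  V3 = 70.5·(cos(-119.3°) + j·sin(-119.3°)) = -34.5 - j61.48 V
  V4 = 10·(cos(60.0°) + j·sin(60.0°)) = 5 + j8.66 V
Step 2 — Sum components: V_total = -127.2 + j110.3 V.
Step 3 — Convert to polar: |V_total| = 168.3 V, ∠V_total = 139.1°.

V_total = 168.3∠139.1° V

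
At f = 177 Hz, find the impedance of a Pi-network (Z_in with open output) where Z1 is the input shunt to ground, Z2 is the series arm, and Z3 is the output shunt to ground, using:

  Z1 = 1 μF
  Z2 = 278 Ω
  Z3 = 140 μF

Step 1 — Angular frequency: ω = 2π·f = 2π·177 = 1112 rad/s.
Step 2 — Component impedances:
  Z1: Z = 1/(jωC) = -j/(ω·C) = 0 - j899.2 Ω
  Z2: Z = R = 278 Ω
  Z3: Z = 1/(jωC) = -j/(ω·C) = 0 - j6.423 Ω
Step 3 — With open output, the series arm Z2 and the output shunt Z3 appear in series to ground: Z2 + Z3 = 278 - j6.423 Ω.
Step 4 — Parallel with input shunt Z1: Z_in = Z1 || (Z2 + Z3) = 250.5 - j83.27 Ω = 263.9∠-18.4° Ω.

Z = 250.5 - j83.27 Ω = 263.9∠-18.4° Ω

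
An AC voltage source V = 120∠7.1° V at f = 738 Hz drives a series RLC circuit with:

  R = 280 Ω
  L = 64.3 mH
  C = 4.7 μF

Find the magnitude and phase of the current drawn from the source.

Step 1 — Angular frequency: ω = 2π·f = 2π·738 = 4637 rad/s.
Step 2 — Component impedances:
  R: Z = R = 280 Ω
  L: Z = jωL = j·4637·0.0643 = 0 + j298.2 Ω
  C: Z = 1/(jωC) = -j/(ω·C) = 0 - j45.88 Ω
Step 3 — Series combination: Z_total = R + L + C = 280 + j252.3 Ω = 376.9∠42.0° Ω.
Step 4 — Source phasor: V = 120∠7.1° V = 119.1 + j14.83 V.
Step 5 — Ohm's law: I = V / Z_total = (119.1 + j14.83) / (280 + j252.3) = 0.2611 - j0.1823 A.
Step 6 — Convert to polar: |I| = 0.3184 A, ∠I = -34.9°.

I = 0.3184∠-34.9° A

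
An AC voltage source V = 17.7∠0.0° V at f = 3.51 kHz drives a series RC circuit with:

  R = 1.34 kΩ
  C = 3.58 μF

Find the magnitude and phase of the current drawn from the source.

Step 1 — Angular frequency: ω = 2π·f = 2π·3510 = 2.205e+04 rad/s.
Step 2 — Component impedances:
  R: Z = R = 1340 Ω
  C: Z = 1/(jωC) = -j/(ω·C) = 0 - j12.67 Ω
Step 3 — Series combination: Z_total = R + C = 1340 - j12.67 Ω = 1340∠-0.5° Ω.
Step 4 — Source phasor: V = 17.7∠0.0° V = 17.7 V.
Step 5 — Ohm's law: I = V / Z_total = (17.7) / (1340 - j12.67) = 0.01321 + j0.0001248 A.
Step 6 — Convert to polar: |I| = 0.01321 A, ∠I = 0.5°.

I = 0.01321∠0.5° A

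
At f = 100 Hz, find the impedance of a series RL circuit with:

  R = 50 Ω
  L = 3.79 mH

Step 1 — Angular frequency: ω = 2π·f = 2π·100 = 628.3 rad/s.
Step 2 — Component impedances:
  R: Z = R = 50 Ω
  L: Z = jωL = j·628.3·0.00379 = 0 + j2.381 Ω
Step 3 — Series combination: Z_total = R + L = 50 + j2.381 Ω = 50.06∠2.7° Ω.

Z = 50 + j2.381 Ω = 50.06∠2.7° Ω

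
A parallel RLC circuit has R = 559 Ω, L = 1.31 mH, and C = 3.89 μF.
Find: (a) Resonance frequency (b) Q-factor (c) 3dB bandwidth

Step 1 — Resonance: ω₀ = 1/√(LC) = 1/√(0.00131·3.89e-06) = 1.401e+04 rad/s.
Step 2 — f₀ = ω₀/(2π) = 2230 Hz.
Step 3 — Parallel Q: Q = R/(ω₀L) = 559/(1.401e+04·0.00131) = 30.46.
Step 4 — Bandwidth: Δω = ω₀/Q = 459.9 rad/s; BW = Δω/(2π) = 73.19 Hz.

(a) f₀ = 2230 Hz  (b) Q = 30.46  (c) BW = 73.19 Hz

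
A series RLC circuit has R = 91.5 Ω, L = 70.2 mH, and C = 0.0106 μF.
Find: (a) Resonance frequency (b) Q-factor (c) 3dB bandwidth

Step 1 — Resonance condition Im(Z)=0 gives ω₀ = 1/√(LC).
Step 2 — ω₀ = 1/√(0.0702·1.06e-08) = 3.666e+04 rad/s.
Step 3 — f₀ = ω₀/(2π) = 5834 Hz.
Step 4 — Series Q: Q = ω₀L/R = 3.666e+04·0.0702/91.5 = 28.13.
Step 5 — 3dB bandwidth: Δω = ω₀/Q = 1303 rad/s; BW = Δω/(2π) = 207.4 Hz.

(a) f₀ = 5834 Hz  (b) Q = 28.13  (c) BW = 207.4 Hz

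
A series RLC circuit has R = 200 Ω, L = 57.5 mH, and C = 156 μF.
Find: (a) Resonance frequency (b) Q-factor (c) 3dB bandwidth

Step 1 — Resonance: ω₀ = 1/√(LC) = 1/√(0.0575·0.000156) = 333.9 rad/s.
Step 2 — f₀ = ω₀/(2π) = 53.14 Hz.
Step 3 — Series Q: Q = ω₀L/R = 333.9·0.0575/200 = 0.09599.
Step 4 — Bandwidth: Δω = ω₀/Q = 3478 rad/s; BW = Δω/(2π) = 553.6 Hz.

(a) f₀ = 53.14 Hz  (b) Q = 0.09599  (c) BW = 553.6 Hz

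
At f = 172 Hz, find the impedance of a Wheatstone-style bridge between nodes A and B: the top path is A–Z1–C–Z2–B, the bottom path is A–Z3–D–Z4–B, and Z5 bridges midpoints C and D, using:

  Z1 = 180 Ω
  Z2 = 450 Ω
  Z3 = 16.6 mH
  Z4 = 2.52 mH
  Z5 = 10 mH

Step 1 — Angular frequency: ω = 2π·f = 2π·172 = 1081 rad/s.
Step 2 — Component impedances:
  Z1: Z = R = 180 Ω
  Z2: Z = R = 450 Ω
  Z3: Z = jωL = j·1081·0.0166 = 0 + j17.94 Ω
  Z4: Z = jωL = j·1081·0.00252 = 0 + j2.723 Ω
  Z5: Z = jωL = j·1081·0.01 = 0 + j10.81 Ω
Step 3 — Bridge requires nodal analysis (the Z5 bridge couples midpoints C and D, so the two paths cannot be reduced to a simple series/parallel combination). Setting node B to ground and injecting 1 A at node A, the 3-node admittance system at A, C, D solves to V_A = Z_AB = 1.76 + j20.4 Ω = 20.47∠85.1° Ω.

Z = 1.76 + j20.4 Ω = 20.47∠85.1° Ω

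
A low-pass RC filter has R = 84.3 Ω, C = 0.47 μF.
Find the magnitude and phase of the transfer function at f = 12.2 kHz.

Step 1 — Angular frequency: ω = 2π·1.22e+04 = 7.665e+04 rad/s.
Step 2 — Transfer function: H(jω) = 1/(1 + jωRC).
Step 3 — Denominator: 1 + jωRC = 1 + j·7.665e+04·84.3·4.7e-07 = 1 + j3.037.
Step 4 — H = 0.09781 - j0.2971.
Step 5 — Magnitude: |H| = 0.3127 (-10.1 dB); phase: φ = -71.8°.

|H| = 0.3127 (-10.1 dB), φ = -71.8°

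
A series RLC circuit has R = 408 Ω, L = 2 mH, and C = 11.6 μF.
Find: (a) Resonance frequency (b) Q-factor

Step 1 — Resonance condition Im(Z)=0 gives ω₀ = 1/√(LC).
Step 2 — ω₀ = 1/√(0.002·1.16e-05) = 6565 rad/s.
Step 3 — f₀ = ω₀/(2π) = 1045 Hz.
Step 4 — Series Q: Q = ω₀L/R = 6565·0.002/408 = 0.03218.

(a) f₀ = 1045 Hz  (b) Q = 0.03218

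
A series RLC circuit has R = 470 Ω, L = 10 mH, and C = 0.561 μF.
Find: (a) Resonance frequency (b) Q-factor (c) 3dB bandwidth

Step 1 — Resonance: ω₀ = 1/√(LC) = 1/√(0.01·5.61e-07) = 1.335e+04 rad/s.
Step 2 — f₀ = ω₀/(2π) = 2125 Hz.
Step 3 — Series Q: Q = ω₀L/R = 1.335e+04·0.01/470 = 0.2841.
Step 4 — Bandwidth: Δω = ω₀/Q = 4.7e+04 rad/s; BW = Δω/(2π) = 7480 Hz.

(a) f₀ = 2125 Hz  (b) Q = 0.2841  (c) BW = 7480 Hz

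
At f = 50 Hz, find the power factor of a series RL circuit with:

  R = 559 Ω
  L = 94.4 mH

Step 1 — Angular frequency: ω = 2π·f = 2π·50 = 314.2 rad/s.
Step 2 — Component impedances:
  R: Z = R = 559 Ω
  L: Z = jωL = j·314.2·0.0944 = 0 + j29.66 Ω
Step 3 — Series combination: Z_total = R + L = 559 + j29.66 Ω = 559.8∠3.0° Ω.
Step 4 — Power factor: PF = cos(φ) = Re(Z)/|Z| = 559/559.8 = 0.9986.
Step 5 — Type: Im(Z) = 29.66 ⇒ lagging (phase φ = 3.0°).

PF = 0.9986 (lagging, φ = 3.0°)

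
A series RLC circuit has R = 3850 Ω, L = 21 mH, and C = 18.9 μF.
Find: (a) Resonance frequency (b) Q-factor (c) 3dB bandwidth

Step 1 — Resonance: ω₀ = 1/√(LC) = 1/√(0.021·1.89e-05) = 1587 rad/s.
Step 2 — f₀ = ω₀/(2π) = 252.6 Hz.
Step 3 — Series Q: Q = ω₀L/R = 1587·0.021/3850 = 0.008658.
Step 4 — Bandwidth: Δω = ω₀/Q = 1.833e+05 rad/s; BW = Δω/(2π) = 2.918e+04 Hz.

(a) f₀ = 252.6 Hz  (b) Q = 0.008658  (c) BW = 2.918e+04 Hz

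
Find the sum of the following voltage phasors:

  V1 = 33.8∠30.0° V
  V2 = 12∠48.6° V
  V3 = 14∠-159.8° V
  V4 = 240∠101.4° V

Step 1 — Convert each phasor to rectangular form:
  V1 = 33.8·(cos(30.0°) + j·sin(30.0°)) = 29.27 + j16.9 V
  V2 = 12·(cos(48.6°) + j·sin(48.6°)) = 7.936 + j9.001 V
  V3 = 14·(cos(-159.8°) + j·sin(-159.8°)) = -13.14 - j4.834 V
  V4 = 240·(cos(101.4°) + j·sin(101.4°)) = -47.44 + j235.3 V
Step 2 — Sum components: V_total = -23.37 + j256.3 V.
Step 3 — Convert to polar: |V_total| = 257.4 V, ∠V_total = 95.2°.

V_total = 257.4∠95.2° V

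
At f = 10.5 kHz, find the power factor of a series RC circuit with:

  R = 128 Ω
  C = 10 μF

Step 1 — Angular frequency: ω = 2π·f = 2π·1.05e+04 = 6.597e+04 rad/s.
Step 2 — Component impedances:
  R: Z = R = 128 Ω
  C: Z = 1/(jωC) = -j/(ω·C) = 0 - j1.516 Ω
Step 3 — Series combination: Z_total = R + C = 128 - j1.516 Ω = 128∠-0.7° Ω.
Step 4 — Power factor: PF = cos(φ) = Re(Z)/|Z| = 128/128.01 = 0.9999.
Step 5 — Type: Im(Z) = -1.516 ⇒ leading (phase φ = -0.7°).

PF = 0.9999 (leading, φ = -0.7°)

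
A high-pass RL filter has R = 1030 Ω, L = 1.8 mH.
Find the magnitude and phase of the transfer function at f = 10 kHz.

Step 1 — Angular frequency: ω = 2π·1e+04 = 6.283e+04 rad/s.
Step 2 — Transfer function: H(jω) = jωL/(R + jωL).
Step 3 — Numerator jωL = j·113.1; denominator R + jωL = 1030 + j113.1.
Step 4 — H = 0.01191 + j0.1085.
Step 5 — Magnitude: |H| = 0.1091 (-19.2 dB); phase: φ = 83.7°.

|H| = 0.1091 (-19.2 dB), φ = 83.7°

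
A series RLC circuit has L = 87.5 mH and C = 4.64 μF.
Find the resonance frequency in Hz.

Step 1 — Resonance condition Im(Z)=0 gives ω₀ = 1/√(LC).
Step 2 — ω₀ = 1/√(0.0875·4.64e-06) = 1569 rad/s.
Step 3 — f₀ = ω₀/(2π) = 249.8 Hz.

f₀ = 249.8 Hz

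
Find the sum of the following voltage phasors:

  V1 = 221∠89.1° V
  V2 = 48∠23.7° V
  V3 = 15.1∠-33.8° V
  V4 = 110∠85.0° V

Step 1 — Convert each phasor to rectangular form:
  V1 = 221·(cos(89.1°) + j·sin(89.1°)) = 3.471 + j221 V
  V2 = 48·(cos(23.7°) + j·sin(23.7°)) = 43.95 + j19.29 V
  V3 = 15.1·(cos(-33.8°) + j·sin(-33.8°)) = 12.55 - j8.4 V
  V4 = 110·(cos(85.0°) + j·sin(85.0°)) = 9.587 + j109.6 V
Step 2 — Sum components: V_total = 69.56 + j341.4 V.
Step 3 — Convert to polar: |V_total| = 348.5 V, ∠V_total = 78.5°.

V_total = 348.5∠78.5° V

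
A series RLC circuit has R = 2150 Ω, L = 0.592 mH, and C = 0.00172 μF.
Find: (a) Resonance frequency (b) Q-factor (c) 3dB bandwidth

Step 1 — Resonance condition Im(Z)=0 gives ω₀ = 1/√(LC).
Step 2 — ω₀ = 1/√(0.000592·1.72e-09) = 9.91e+05 rad/s.
Step 3 — f₀ = ω₀/(2π) = 1.577e+05 Hz.
Step 4 — Series Q: Q = ω₀L/R = 9.91e+05·0.000592/2150 = 0.2729.
Step 5 — 3dB bandwidth: Δω = ω₀/Q = 3.632e+06 rad/s; BW = Δω/(2π) = 5.78e+05 Hz.

(a) f₀ = 1.577e+05 Hz  (b) Q = 0.2729  (c) BW = 5.78e+05 Hz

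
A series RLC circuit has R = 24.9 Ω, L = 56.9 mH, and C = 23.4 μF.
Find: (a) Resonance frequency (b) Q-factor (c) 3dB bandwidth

Step 1 — Resonance: ω₀ = 1/√(LC) = 1/√(0.0569·2.34e-05) = 866.6 rad/s.
Step 2 — f₀ = ω₀/(2π) = 137.9 Hz.
Step 3 — Series Q: Q = ω₀L/R = 866.6·0.0569/24.9 = 1.98.
Step 4 — Bandwidth: Δω = ω₀/Q = 437.6 rad/s; BW = Δω/(2π) = 69.65 Hz.

(a) f₀ = 137.9 Hz  (b) Q = 1.98  (c) BW = 69.65 Hz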